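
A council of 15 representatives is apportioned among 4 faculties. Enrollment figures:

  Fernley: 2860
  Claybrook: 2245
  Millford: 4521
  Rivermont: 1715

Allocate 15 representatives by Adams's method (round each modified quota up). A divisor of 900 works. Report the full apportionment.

With modified divisor 900: modified quotas Fernley 3.178, Claybrook 2.494, Millford 5.023, Rivermont 1.906.
Rounding up: Fernley 4, Claybrook 3, Millford 6, Rivermont 2 (total 15).

Fernley=4, Claybrook=3, Millford=6, Rivermont=2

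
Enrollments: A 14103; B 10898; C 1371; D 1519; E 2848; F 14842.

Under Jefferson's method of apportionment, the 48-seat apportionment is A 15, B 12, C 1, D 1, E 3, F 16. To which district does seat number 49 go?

Priority for the next seat is population ÷ (current seats + 1).
Priorities: A 881.438, B 838.308, C 685.500, D 759.500, E 712.000, F 873.059.
Highest priority: A.

A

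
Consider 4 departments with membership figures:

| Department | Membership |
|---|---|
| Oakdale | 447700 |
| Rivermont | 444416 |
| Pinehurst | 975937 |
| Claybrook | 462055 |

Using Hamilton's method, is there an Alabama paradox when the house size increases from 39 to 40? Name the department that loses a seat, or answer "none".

At 39 seats: Oakdale 8, Rivermont 7, Pinehurst 16, Claybrook 8.
At 40 seats: Oakdale 8, Rivermont 7, Pinehurst 17, Claybrook 8.
No department's allocation decreased.

none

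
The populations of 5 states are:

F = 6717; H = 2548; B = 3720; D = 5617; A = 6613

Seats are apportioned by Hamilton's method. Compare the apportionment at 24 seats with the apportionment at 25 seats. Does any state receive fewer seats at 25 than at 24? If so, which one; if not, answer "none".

At 24 seats: F 6, H 3, B 4, D 5, A 6.
At 25 seats: F 7, H 2, B 4, D 6, A 6.
H drops from 3 to 2.

H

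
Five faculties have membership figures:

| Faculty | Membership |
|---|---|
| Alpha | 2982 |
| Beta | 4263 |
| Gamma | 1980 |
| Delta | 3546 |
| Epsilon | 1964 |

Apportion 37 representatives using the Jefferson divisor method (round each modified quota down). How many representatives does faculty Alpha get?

7

Standard divisor 14735/37 ≈ 398.243; standard quotas: Alpha 7.488, Beta 10.705, Gamma 4.972, Delta 8.904, Epsilon 4.932.
Rounding down gives 7, 10, 4, 8, 4 = 33 seats, so the divisor must be adjusted.
With modified divisor 380: modified quotas Alpha 7.847, Beta 11.218, Gamma 5.211, Delta 9.332, Epsilon 5.168.
Rounding down: Alpha 7, Beta 11, Gamma 5, Delta 9, Epsilon 5 (total 37).
Alpha receives 7.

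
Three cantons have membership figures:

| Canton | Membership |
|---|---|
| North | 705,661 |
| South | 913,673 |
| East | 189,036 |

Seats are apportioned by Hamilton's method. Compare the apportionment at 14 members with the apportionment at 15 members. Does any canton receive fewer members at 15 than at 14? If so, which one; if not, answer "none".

East

At 14 seats: North 5, South 7, East 2.
At 15 seats: North 6, South 8, East 1.
East drops from 2 to 1.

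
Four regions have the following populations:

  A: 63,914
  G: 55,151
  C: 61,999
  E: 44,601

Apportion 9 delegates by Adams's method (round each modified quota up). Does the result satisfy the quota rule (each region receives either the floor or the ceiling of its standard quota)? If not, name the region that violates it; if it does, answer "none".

none

Standard quotas: A 2.549, G 2.200, C 2.473, E 1.779.
Adams allocation: A 3, G 2, C 2, E 2.
Every allocation lies between the lower and upper quota.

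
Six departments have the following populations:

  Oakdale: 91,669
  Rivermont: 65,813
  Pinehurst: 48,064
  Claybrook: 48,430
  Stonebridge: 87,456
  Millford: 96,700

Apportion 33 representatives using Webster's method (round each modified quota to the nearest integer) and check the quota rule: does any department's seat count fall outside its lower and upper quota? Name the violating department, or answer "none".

Standard quotas: Oakdale 6.904, Rivermont 4.957, Pinehurst 3.620, Claybrook 3.648, Stonebridge 6.587, Millford 7.283.
Webster allocation: Oakdale 7, Rivermont 5, Pinehurst 4, Claybrook 4, Stonebridge 6, Millford 7.
Every allocation lies between the lower and upper quota.

none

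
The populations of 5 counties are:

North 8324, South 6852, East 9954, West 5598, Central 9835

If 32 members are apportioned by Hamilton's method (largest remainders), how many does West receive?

4

Total 40563; standard divisor 40563/32 ≈ 1267.594.
Standard quotas: North 6.5668, South 5.4055, East 7.8527, West 4.4162, Central 7.7588.
Lower quotas: North 6, South 5, East 7, West 4, Central 7 (sum 29, leaving 3 seats).
Remainders in descending order: East 0.8527, Central 0.7588, North 0.5668, West 0.4162, South 0.4055.
Largest remainders: East, Central, North receive the extra seats.
West receives 4.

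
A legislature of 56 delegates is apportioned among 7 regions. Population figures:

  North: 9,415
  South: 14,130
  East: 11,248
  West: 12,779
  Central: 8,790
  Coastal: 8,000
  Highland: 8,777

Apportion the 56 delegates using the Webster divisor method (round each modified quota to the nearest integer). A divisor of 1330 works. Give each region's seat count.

North=7, South=11, East=8, West=10, Central=7, Coastal=6, Highland=7

With modified divisor 1330: modified quotas North 7.079, South 10.624, East 8.457, West 9.608, Central 6.609, Coastal 6.015, Highland 6.599.
Rounding to the nearest integer: North 7, South 11, East 8, West 10, Central 7, Coastal 6, Highland 7 (total 56).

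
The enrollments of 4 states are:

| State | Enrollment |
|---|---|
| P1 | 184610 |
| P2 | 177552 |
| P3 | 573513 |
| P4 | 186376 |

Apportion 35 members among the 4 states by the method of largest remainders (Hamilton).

The standard divisor is 1122051/35 ≈ 32058.6.
Standard quotas: P1 5.7585, P2 5.5384, P3 17.8895, P4 5.8136.
Lower quotas: P1 5, P2 5, P3 17, P4 5 (sum 32, leaving 3 seats).
Remainders in descending order: P3 0.8895, P4 0.8136, P1 0.7585, P2 0.5384.
The surplus seats go to P3, P4, P1.

P1=6, P2=5, P3=18, P4=6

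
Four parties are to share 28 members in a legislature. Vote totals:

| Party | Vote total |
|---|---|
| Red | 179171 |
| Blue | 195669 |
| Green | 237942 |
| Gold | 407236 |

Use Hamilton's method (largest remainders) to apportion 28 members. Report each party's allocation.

Standard divisor: 1020018 ÷ 28 ≈ 36429.214.
Standard quotas: Red 4.9183, Blue 5.3712, Green 6.5316, Gold 11.1788.
Lower quotas: Red 4, Blue 5, Green 6, Gold 11 (sum 26, leaving 2 seats).
Remainders in descending order: Red 0.9183, Green 0.5316, Blue 0.3712, Gold 0.1788.
The surplus seats go to Red, Green.

Red 5; Blue 5; Green 7; Gold 11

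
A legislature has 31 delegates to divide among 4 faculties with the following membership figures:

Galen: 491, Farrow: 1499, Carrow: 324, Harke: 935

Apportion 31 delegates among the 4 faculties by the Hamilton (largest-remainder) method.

Galen: 5; Farrow: 14; Carrow: 3; Harke: 9

The standard divisor is 3249/31 ≈ 104.806.
Standard quotas: Galen 4.685, Farrow 14.303, Carrow 3.091, Harke 8.921.
Lower quotas: Galen 4, Farrow 14, Carrow 3, Harke 8 (sum 29, leaving 2 seats).
Remainders in descending order: Harke 0.921, Galen 0.685, Farrow 0.303, Carrow 0.091.
The surplus seats go to Harke, Galen.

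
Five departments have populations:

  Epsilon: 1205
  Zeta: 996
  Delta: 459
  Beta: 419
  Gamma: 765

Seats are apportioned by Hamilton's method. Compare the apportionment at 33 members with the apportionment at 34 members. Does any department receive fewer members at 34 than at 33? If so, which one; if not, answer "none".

none

At 33 seats: Epsilon 10, Zeta 8, Delta 4, Beta 4, Gamma 7.
At 34 seats: Epsilon 10, Zeta 9, Delta 4, Beta 4, Gamma 7.
No department's allocation decreased.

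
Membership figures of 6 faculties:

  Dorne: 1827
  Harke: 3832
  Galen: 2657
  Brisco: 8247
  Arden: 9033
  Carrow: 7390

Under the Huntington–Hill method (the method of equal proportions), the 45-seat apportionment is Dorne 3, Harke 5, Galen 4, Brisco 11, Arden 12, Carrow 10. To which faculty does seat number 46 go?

Priority for the next seat is population ÷ (√(s·(s+1))).
Priorities: Dorne 527.409, Harke 699.624, Galen 594.123, Brisco 717.809, Arden 723.219, Carrow 704.609.
Highest priority: Arden.

Arden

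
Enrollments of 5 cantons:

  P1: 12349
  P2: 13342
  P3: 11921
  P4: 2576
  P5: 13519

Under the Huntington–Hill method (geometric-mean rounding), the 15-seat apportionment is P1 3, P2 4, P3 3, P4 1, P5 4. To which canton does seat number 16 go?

P1

Priority for the next seat is population ÷ (√(s·(s+1))).
Priorities: P1 3564.849, P2 2983.362, P3 3441.296, P4 1821.507, P5 3022.940.
Highest priority: P1.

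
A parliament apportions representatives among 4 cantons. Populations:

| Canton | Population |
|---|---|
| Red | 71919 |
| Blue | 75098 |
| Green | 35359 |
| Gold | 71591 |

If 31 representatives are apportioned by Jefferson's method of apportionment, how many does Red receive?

Standard divisor 253967/31 ≈ 8192.484; standard quotas: Red 8.779, Blue 9.167, Green 4.316, Gold 8.739.
Rounding down gives 8, 9, 4, 8 = 29 seats, so the divisor must be adjusted.
With modified divisor 7700: modified quotas Red 9.340, Blue 9.753, Green 4.592, Gold 9.298.
Rounding down: Red 9, Blue 9, Green 4, Gold 9 (total 31).
Red receives 9.

9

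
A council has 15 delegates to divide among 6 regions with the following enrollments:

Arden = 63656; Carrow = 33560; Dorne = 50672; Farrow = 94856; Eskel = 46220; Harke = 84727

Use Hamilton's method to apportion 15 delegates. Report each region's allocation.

The standard divisor is 373691/15 ≈ 24912.733.
Standard quotas: Arden 2.5552, Carrow 1.3471, Dorne 2.0340, Farrow 3.8075, Eskel 1.8553, Harke 3.4010.
Lower quotas: Arden 2, Carrow 1, Dorne 2, Farrow 3, Eskel 1, Harke 3 (sum 12, leaving 3 seats).
Remainders in descending order: Eskel 0.8553, Farrow 0.8075, Arden 0.5552, Harke 0.4010, Carrow 0.3471, Dorne 0.0340.
Largest remainders: Eskel, Farrow, Arden receive the extra seats.

Arden 3, Carrow 1, Dorne 2, Farrow 4, Eskel 2, Harke 3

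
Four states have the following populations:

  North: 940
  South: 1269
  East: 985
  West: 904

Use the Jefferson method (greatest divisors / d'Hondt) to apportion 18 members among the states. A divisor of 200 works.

With modified divisor 200: modified quotas North 4.700, South 6.345, East 4.925, West 4.520.
Rounding down: North 4, South 6, East 4, West 4 (total 18).

North 4, South 6, East 4, West 4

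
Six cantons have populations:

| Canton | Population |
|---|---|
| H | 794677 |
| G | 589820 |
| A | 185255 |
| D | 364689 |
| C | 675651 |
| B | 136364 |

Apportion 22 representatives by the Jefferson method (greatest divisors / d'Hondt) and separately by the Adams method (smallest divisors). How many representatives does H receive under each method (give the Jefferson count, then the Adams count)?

7 and 6

Jefferson: H 7, G 5, A 1, D 3, C 5, B 1.
Adams: H 6, G 5, A 2, D 3, C 5, B 1.
H gets 7 under Jefferson and 6 under Adams.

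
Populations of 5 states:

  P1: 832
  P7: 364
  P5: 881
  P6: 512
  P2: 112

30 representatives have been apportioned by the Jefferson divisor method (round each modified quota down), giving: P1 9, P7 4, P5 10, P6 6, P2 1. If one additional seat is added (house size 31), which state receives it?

Priority for the next seat is population ÷ (current seats + 1).
Priorities: P1 83.200, P7 72.800, P5 80.091, P6 73.143, P2 56.000.
Highest priority: P1.

P1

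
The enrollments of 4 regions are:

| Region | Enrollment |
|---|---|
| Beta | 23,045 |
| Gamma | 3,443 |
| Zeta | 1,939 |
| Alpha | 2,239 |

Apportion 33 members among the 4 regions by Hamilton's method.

Beta 25, Gamma 4, Zeta 2, Alpha 2

Total 30666; standard divisor 30666/33 ≈ 929.273.
Standard quotas: Beta 24.7990, Gamma 3.7050, Zeta 2.0866, Alpha 2.4094.
Lower quotas: Beta 24, Gamma 3, Zeta 2, Alpha 2 (sum 31, leaving 2 seats).
Remainders in descending order: Beta 0.7990, Gamma 0.7050, Alpha 0.4094, Zeta 0.0866.
The surplus seats go to Beta, Gamma.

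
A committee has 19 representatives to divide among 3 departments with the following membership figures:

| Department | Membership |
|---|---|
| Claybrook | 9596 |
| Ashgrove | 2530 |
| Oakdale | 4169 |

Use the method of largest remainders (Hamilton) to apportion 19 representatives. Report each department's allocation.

Claybrook=11, Ashgrove=3, Oakdale=5

The standard divisor is 16295/19 ≈ 857.632.
Standard quotas: Claybrook 11.1890, Ashgrove 2.9500, Oakdale 4.8611.
Lower quotas: Claybrook 11, Ashgrove 2, Oakdale 4 (sum 17, leaving 2 seats).
Remainders in descending order: Ashgrove 0.9500, Oakdale 0.8611, Claybrook 0.1890.
The surplus seats go to Ashgrove, Oakdale.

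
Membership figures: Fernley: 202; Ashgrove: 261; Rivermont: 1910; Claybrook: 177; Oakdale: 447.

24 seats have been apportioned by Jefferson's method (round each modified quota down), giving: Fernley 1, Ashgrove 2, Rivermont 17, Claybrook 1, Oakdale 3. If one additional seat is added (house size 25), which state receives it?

Oakdale

Priority for the next seat is population ÷ (current seats + 1).
Priorities: Fernley 101.000, Ashgrove 87.000, Rivermont 106.111, Claybrook 88.500, Oakdale 111.750.
Highest priority: Oakdale.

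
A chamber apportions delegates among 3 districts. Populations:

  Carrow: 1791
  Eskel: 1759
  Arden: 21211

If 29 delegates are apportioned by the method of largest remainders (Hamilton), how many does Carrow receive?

2

Total 24761; standard divisor 24761/29 ≈ 853.828.
Standard quotas: Carrow 2.0976, Eskel 2.0601, Arden 24.8423.
Lower quotas: Carrow 2, Eskel 2, Arden 24 (sum 28, leaving 1 seat).
Remainders in descending order: Arden 0.8423, Carrow 0.0976, Eskel 0.0601.
The surplus seat goes to Arden.
Carrow receives 2.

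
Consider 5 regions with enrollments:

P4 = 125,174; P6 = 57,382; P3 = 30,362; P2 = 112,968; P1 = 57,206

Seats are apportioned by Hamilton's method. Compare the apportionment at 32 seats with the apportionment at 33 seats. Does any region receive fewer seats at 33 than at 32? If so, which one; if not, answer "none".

At 32 seats: P4 10, P6 5, P3 3, P2 9, P1 5.
At 33 seats: P4 11, P6 5, P3 2, P2 10, P1 5.
P3 drops from 3 to 2.

P3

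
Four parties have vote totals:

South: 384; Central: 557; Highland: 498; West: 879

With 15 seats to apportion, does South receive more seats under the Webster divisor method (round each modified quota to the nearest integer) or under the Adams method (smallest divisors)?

Webster: South 2, Central 4, Highland 3, West 6.
Adams: South 3, Central 4, Highland 3, West 5.
South gets 2 under Webster and 3 under Adams.

Adams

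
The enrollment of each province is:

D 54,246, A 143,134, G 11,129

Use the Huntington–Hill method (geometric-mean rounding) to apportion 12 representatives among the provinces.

D: 3, A: 8, G: 1

With divisor 17998: modified quotas D 3.014, A 7.953, G 0.618.
Geometric-mean thresholds: D √(3·4)=3.464, A √(7·8)=7.483, G (min 1).
Each quota rounded against its threshold gives D 3, A 8, G 1 (total 12).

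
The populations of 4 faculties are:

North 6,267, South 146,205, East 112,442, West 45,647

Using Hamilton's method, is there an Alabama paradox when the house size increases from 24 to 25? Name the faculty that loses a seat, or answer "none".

none

At 24 seats: North 0, South 11, East 9, West 4.
At 25 seats: North 0, South 12, East 9, West 4.
No faculty's allocation decreased.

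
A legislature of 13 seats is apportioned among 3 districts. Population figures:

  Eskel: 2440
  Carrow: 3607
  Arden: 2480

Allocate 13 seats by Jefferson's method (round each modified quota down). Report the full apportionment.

Eskel 4, Carrow 5, Arden 4

Standard divisor 8527/13 ≈ 655.923; standard quotas: Eskel 3.720, Carrow 5.499, Arden 3.781.
Rounding down gives 3, 5, 3 = 11 seats, so the divisor must be adjusted.
With modified divisor 606: modified quotas Eskel 4.026, Carrow 5.952, Arden 4.092.
Rounding down: Eskel 4, Carrow 5, Arden 4 (total 13).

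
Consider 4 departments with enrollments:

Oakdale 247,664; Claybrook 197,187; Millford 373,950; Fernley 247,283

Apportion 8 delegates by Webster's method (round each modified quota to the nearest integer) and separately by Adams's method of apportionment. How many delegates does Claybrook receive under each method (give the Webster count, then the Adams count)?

Webster: Oakdale 2, Claybrook 1, Millford 3, Fernley 2.
Adams: Oakdale 2, Claybrook 2, Millford 2, Fernley 2.
Claybrook gets 1 under Webster and 2 under Adams.

1 and 2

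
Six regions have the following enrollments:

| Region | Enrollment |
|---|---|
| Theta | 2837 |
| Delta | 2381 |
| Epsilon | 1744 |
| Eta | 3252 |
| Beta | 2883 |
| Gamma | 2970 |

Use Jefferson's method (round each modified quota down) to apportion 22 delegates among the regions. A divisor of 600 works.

Theta: 4; Delta: 3; Epsilon: 2; Eta: 5; Beta: 4; Gamma: 4

With modified divisor 600: modified quotas Theta 4.728, Delta 3.968, Epsilon 2.907, Eta 5.420, Beta 4.805, Gamma 4.950.
Rounding down: Theta 4, Delta 3, Epsilon 2, Eta 5, Beta 4, Gamma 4 (total 22).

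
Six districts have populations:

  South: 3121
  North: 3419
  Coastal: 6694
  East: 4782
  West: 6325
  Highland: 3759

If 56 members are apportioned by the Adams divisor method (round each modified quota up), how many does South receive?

6

Standard divisor 28100/56 ≈ 501.786; standard quotas: South 6.220, North 6.814, Coastal 13.340, East 9.530, West 12.605, Highland 7.491.
Rounding up gives 7, 7, 14, 10, 13, 8 = 59 seats, so the divisor must be adjusted.
With modified divisor 530: modified quotas South 5.889, North 6.451, Coastal 12.630, East 9.023, West 11.934, Highland 7.092.
Rounding up: South 6, North 7, Coastal 13, East 10, West 12, Highland 8 (total 56).
South receives 6.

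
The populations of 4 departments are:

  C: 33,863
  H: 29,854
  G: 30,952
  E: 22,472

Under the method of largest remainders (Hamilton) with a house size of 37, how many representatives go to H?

9

The standard divisor is 117141/37 ≈ 3165.973.
Standard quotas: C 10.6959, H 9.4296, G 9.7765, E 7.0980.
Lower quotas: C 10, H 9, G 9, E 7 (sum 35, leaving 2 seats).
Remainders in descending order: G 0.7765, C 0.6959, H 0.4296, E 0.0980.
Largest remainders: G, C receive the extra seats.
H receives 9.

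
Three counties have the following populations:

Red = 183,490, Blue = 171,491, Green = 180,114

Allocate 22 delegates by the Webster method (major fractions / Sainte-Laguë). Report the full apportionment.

Red=8, Blue=7, Green=7

Standard divisor 535095/22 ≈ 24322.5; standard quotas: Red 7.544, Blue 7.051, Green 7.405.
Rounding to the nearest integer gives Red 8, Blue 7, Green 7 — total 22, matching the house size, so no adjustment is needed.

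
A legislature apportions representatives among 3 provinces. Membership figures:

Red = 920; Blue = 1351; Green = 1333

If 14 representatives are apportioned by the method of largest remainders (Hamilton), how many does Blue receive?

5

Standard divisor: 3604 ÷ 14 ≈ 257.429.
Standard quotas: Red 3.574, Blue 5.248, Green 5.178.
Lower quotas: Red 3, Blue 5, Green 5 (sum 13, leaving 1 seat).
Remainders in descending order: Red 0.574, Blue 0.248, Green 0.178.
Largest remainder: Red receives the extra seat.
Blue receives 5.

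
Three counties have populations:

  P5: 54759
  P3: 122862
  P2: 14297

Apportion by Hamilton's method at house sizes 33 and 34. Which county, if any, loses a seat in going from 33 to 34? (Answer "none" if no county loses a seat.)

At 33 seats: P5 9, P3 21, P2 3.
At 34 seats: P5 10, P3 22, P2 2.
P2 drops from 3 to 2.

P2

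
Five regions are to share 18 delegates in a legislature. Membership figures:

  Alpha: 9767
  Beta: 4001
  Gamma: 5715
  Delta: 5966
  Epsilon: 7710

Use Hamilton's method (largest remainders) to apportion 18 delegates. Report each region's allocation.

Total 33159; standard divisor 33159/18 ≈ 1842.167.
Standard quotas: Alpha 5.3019, Beta 2.1719, Gamma 3.1023, Delta 3.2386, Epsilon 4.1853.
Lower quotas: Alpha 5, Beta 2, Gamma 3, Delta 3, Epsilon 4 (sum 17, leaving 1 seat).
Remainders in descending order: Alpha 0.3019, Delta 0.2386, Epsilon 0.1853, Beta 0.1719, Gamma 0.1023.
The surplus seat goes to Alpha.

Alpha 6, Beta 2, Gamma 3, Delta 3, Epsilon 4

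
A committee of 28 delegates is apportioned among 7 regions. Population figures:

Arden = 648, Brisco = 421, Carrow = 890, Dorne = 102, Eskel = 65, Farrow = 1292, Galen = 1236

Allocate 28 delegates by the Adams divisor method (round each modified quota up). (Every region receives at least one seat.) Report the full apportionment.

Standard divisor 4654/28 ≈ 166.214; standard quotas: Arden 3.899, Brisco 2.533, Carrow 5.355, Dorne 0.614, Eskel 0.391, Farrow 7.773, Galen 7.436.
Rounding up gives 4, 3, 6, 1, 1, 8, 8 = 31 seats, so the divisor must be adjusted.
With modified divisor 200: modified quotas Arden 3.240, Brisco 2.105, Carrow 4.450, Dorne 0.510, Eskel 0.325, Farrow 6.460, Galen 6.180.
Rounding up: Arden 4, Brisco 3, Carrow 5, Dorne 1, Eskel 1, Farrow 7, Galen 7 (total 28).

Arden=4, Brisco=3, Carrow=5, Dorne=1, Eskel=1, Farrow=7, Galen=7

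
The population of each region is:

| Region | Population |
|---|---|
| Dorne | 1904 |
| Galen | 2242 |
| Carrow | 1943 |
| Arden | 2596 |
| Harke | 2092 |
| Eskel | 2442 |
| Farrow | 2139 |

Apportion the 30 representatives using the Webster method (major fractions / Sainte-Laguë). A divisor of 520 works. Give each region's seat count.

Dorne 4; Galen 4; Carrow 4; Arden 5; Harke 4; Eskel 5; Farrow 4

With modified divisor 520: modified quotas Dorne 3.662, Galen 4.312, Carrow 3.737, Arden 4.992, Harke 4.023, Eskel 4.696, Farrow 4.113.
Rounding to the nearest integer: Dorne 4, Galen 4, Carrow 4, Arden 5, Harke 4, Eskel 5, Farrow 4 (total 30).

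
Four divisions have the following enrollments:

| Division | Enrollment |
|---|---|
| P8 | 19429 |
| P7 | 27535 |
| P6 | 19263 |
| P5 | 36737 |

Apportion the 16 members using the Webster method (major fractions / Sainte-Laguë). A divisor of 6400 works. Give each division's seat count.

With modified divisor 6400: modified quotas P8 3.036, P7 4.302, P6 3.010, P5 5.740.
Rounding to the nearest integer: P8 3, P7 4, P6 3, P5 6 (total 16).

P8: 3, P7: 4, P6: 3, P5: 6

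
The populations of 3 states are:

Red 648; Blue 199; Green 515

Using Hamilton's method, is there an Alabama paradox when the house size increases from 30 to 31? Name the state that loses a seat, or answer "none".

Blue

At 30 seats: Red 14, Blue 5, Green 11.
At 31 seats: Red 15, Blue 4, Green 12.
Blue drops from 5 to 4.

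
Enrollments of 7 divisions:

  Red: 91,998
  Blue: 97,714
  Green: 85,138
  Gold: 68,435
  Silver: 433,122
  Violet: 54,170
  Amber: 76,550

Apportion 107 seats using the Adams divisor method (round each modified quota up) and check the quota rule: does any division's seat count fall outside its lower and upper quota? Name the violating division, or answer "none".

Silver

Standard quotas: Red 10.852, Blue 11.526, Green 10.042, Gold 8.072, Silver 51.089, Violet 6.390, Amber 9.029.
Adams allocation: Red 11, Blue 12, Green 10, Gold 8, Silver 50, Violet 7, Amber 9.
Silver has quota 51.089 (lower 51, upper 52) but receives 50 — outside the quota interval.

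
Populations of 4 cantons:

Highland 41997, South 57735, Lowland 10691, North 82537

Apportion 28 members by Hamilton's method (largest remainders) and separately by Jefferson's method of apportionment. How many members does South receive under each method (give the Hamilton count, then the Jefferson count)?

8 and 9

Hamilton: Highland 6, South 8, Lowland 2, North 12.
Jefferson: Highland 6, South 9, Lowland 1, North 12.
South gets 8 under Hamilton and 9 under Jefferson.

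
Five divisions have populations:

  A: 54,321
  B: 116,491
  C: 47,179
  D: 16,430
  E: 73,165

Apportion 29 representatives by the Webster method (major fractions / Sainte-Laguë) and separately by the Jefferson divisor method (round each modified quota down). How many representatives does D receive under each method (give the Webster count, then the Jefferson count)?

Webster: A 5, B 11, C 4, D 2, E 7.
Jefferson: A 5, B 12, C 4, D 1, E 7.
D gets 2 under Webster and 1 under Jefferson.

2 and 1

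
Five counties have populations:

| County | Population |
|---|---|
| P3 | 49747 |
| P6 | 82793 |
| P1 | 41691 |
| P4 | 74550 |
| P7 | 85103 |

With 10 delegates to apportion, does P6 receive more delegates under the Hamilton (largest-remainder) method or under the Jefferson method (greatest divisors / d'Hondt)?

Jefferson

Hamilton: P3 2, P6 2, P1 1, P4 2, P7 3.
Jefferson: P3 1, P6 3, P1 1, P4 2, P7 3.
P6 gets 2 under Hamilton and 3 under Jefferson.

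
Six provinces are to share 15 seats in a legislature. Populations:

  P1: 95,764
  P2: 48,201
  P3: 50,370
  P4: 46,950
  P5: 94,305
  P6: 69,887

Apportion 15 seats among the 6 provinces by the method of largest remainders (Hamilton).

The standard divisor is 405477/15 ≈ 27031.8.
Standard quotas: P1 3.5426, P2 1.7831, P3 1.8634, P4 1.7368, P5 3.4887, P6 2.5854.
Lower quotas: P1 3, P2 1, P3 1, P4 1, P5 3, P6 2 (sum 11, leaving 4 seats).
Remainders in descending order: P3 0.8634, P2 0.7831, P4 0.7368, P6 0.5854, P1 0.5426, P5 0.4887.
Largest remainders: P3, P2, P4, P6 receive the extra seats.

P1 3; P2 2; P3 2; P4 2; P5 3; P6 3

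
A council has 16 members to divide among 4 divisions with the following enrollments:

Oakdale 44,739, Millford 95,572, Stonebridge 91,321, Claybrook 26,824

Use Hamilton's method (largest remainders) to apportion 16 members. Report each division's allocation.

Oakdale 3, Millford 6, Stonebridge 5, Claybrook 2

The standard divisor is 258456/16 ≈ 16153.5.
Standard quotas: Oakdale 2.7696, Millford 5.9165, Stonebridge 5.6533, Claybrook 1.6606.
Lower quotas: Oakdale 2, Millford 5, Stonebridge 5, Claybrook 1 (sum 13, leaving 3 seats).
Remainders in descending order: Millford 0.9165, Oakdale 0.7696, Claybrook 0.6606, Stonebridge 0.6533.
The surplus seats go to Millford, Oakdale, Claybrook.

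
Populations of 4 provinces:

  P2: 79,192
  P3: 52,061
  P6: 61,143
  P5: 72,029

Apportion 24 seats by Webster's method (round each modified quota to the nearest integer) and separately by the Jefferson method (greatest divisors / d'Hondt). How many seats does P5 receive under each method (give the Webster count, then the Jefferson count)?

Webster: P2 7, P3 5, P6 6, P5 6.
Jefferson: P2 7, P3 5, P6 5, P5 7.
P5 gets 6 under Webster and 7 under Jefferson.

6 and 7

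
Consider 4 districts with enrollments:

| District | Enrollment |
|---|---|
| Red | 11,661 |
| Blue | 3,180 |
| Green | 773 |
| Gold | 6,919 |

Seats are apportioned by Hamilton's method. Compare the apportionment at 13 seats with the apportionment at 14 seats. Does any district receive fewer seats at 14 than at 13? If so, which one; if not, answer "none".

At 13 seats: Red 7, Blue 2, Green 0, Gold 4.
At 14 seats: Red 7, Blue 2, Green 1, Gold 4.
No district's allocation decreased.

none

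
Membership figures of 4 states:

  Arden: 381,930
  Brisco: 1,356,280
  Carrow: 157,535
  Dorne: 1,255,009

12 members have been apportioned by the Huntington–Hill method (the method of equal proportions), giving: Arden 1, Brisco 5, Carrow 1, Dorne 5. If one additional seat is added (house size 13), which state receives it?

Priority for the next seat is population ÷ (√(s·(s+1))).
Priorities: Arden 270065.293, Brisco 247621.717, Carrow 111394.067, Dorne 229132.246.
Highest priority: Arden.

Arden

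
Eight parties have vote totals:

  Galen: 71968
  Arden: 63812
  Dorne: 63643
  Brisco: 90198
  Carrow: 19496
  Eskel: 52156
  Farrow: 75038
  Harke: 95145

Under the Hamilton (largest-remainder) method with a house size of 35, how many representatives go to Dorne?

Standard divisor: 531456 ÷ 35 ≈ 15184.457.
Standard quotas: Galen 4.7396, Arden 4.2025, Dorne 4.1913, Brisco 5.9402, Carrow 1.2839, Eskel 3.4348, Farrow 4.9418, Harke 6.2659.
Lower quotas: Galen 4, Arden 4, Dorne 4, Brisco 5, Carrow 1, Eskel 3, Farrow 4, Harke 6 (sum 31, leaving 4 seats).
Remainders in descending order: Farrow 0.9418, Brisco 0.9402, Galen 0.7396, Eskel 0.4348, Carrow 0.2839, Harke 0.2659, Arden 0.2025, Dorne 0.1913.
The surplus seats go to Farrow, Brisco, Galen, Eskel.
Dorne receives 4.

4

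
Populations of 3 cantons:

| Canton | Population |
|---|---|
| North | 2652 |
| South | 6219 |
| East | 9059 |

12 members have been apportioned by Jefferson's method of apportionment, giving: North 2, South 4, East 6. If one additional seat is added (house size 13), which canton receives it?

Priority for the next seat is population ÷ (current seats + 1).
Priorities: North 884.000, South 1243.800, East 1294.143.
Highest priority: East.

East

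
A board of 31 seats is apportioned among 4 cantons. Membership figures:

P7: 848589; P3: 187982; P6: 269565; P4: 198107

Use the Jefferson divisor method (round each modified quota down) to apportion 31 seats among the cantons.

P7: 18, P3: 4, P6: 5, P4: 4

Standard divisor 1504243/31 ≈ 48523.968; standard quotas: P7 17.488, P3 3.874, P6 5.555, P4 4.083.
Rounding down gives 17, 3, 5, 4 = 29 seats, so the divisor must be adjusted.
With modified divisor 46000: modified quotas P7 18.448, P3 4.087, P6 5.860, P4 4.307.
Rounding down: P7 18, P3 4, P6 5, P4 4 (total 31).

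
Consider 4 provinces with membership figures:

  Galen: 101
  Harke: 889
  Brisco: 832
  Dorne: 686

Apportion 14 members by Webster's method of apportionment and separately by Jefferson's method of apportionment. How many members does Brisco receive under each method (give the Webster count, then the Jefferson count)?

4 and 5

Webster: Galen 1, Harke 5, Brisco 4, Dorne 4.
Jefferson: Galen 0, Harke 5, Brisco 5, Dorne 4.
Brisco gets 4 under Webster and 5 under Jefferson.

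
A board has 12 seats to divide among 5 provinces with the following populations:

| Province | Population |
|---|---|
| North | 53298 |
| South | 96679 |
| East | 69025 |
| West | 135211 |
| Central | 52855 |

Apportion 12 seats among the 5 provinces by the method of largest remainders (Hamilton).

North 2, South 3, East 2, West 4, Central 1

The standard divisor is 407068/12 ≈ 33922.333.
Standard quotas: North 1.5712, South 2.8500, East 2.0348, West 3.9859, Central 1.5581.
Lower quotas: North 1, South 2, East 2, West 3, Central 1 (sum 9, leaving 3 seats).
Remainders in descending order: West 0.9859, South 0.8500, North 0.5712, Central 0.5581, East 0.0348.
The surplus seats go to West, South, North.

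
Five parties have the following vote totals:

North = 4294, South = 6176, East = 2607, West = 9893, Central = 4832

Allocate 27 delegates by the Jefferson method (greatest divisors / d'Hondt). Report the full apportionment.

North: 4, South: 6, East: 2, West: 10, Central: 5

Standard divisor 27802/27 ≈ 1029.704; standard quotas: North 4.170, South 5.998, East 2.532, West 9.608, Central 4.693.
Rounding down gives 4, 5, 2, 9, 4 = 24 seats, so the divisor must be adjusted.
With modified divisor 930: modified quotas North 4.617, South 6.641, East 2.803, West 10.638, Central 5.196.
Rounding down: North 4, South 6, East 2, West 10, Central 5 (total 27).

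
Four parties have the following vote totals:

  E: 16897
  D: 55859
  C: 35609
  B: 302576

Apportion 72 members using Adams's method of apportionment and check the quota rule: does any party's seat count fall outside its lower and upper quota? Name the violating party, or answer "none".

B

Standard quotas: E 2.960, D 9.787, C 6.239, B 53.014.
Adams allocation: E 3, D 10, C 7, B 52.
B has quota 53.014 (lower 53, upper 54) but receives 52 — outside the quota interval.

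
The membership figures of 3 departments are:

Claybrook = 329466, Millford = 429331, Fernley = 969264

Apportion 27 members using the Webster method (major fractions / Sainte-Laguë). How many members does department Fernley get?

Standard divisor 1728061/27 ≈ 64002.259; standard quotas: Claybrook 5.148, Millford 6.708, Fernley 15.144.
Rounding to the nearest integer gives Claybrook 5, Millford 7, Fernley 15 — total 27, matching the house size, so no adjustment is needed.
Fernley receives 15.

15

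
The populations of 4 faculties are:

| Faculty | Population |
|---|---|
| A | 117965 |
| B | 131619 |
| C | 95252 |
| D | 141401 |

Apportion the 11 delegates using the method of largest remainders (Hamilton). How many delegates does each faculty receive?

Total 486237; standard divisor 486237/11 ≈ 44203.364.
Standard quotas: A 2.6687, B 2.9776, C 2.1549, D 3.1989.
Lower quotas: A 2, B 2, C 2, D 3 (sum 9, leaving 2 seats).
Remainders in descending order: B 0.9776, A 0.6687, D 0.1989, C 0.1549.
Largest remainders: B, A receive the extra seats.

A 3; B 3; C 2; D 3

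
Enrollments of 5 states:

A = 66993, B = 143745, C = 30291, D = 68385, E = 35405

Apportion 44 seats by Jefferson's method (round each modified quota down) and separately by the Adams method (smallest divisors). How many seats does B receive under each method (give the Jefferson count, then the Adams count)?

Jefferson: A 8, B 19, C 4, D 9, E 4.
Adams: A 8, B 18, C 4, D 9, E 5.
B gets 19 under Jefferson and 18 under Adams.

19 and 18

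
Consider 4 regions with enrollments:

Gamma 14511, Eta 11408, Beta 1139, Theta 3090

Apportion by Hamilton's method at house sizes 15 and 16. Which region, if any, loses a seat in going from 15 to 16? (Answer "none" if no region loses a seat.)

Beta

At 15 seats: Gamma 7, Eta 6, Beta 1, Theta 1.
At 16 seats: Gamma 8, Eta 6, Beta 0, Theta 2.
Beta drops from 1 to 0.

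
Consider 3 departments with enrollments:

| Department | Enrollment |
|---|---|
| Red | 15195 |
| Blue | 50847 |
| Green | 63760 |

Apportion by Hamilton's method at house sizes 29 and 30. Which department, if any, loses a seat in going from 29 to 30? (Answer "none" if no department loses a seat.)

Red

At 29 seats: Red 4, Blue 11, Green 14.
At 30 seats: Red 3, Blue 12, Green 15.
Red drops from 4 to 3.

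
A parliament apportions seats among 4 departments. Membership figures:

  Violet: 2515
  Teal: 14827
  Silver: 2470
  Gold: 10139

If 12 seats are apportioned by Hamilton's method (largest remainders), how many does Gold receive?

The standard divisor is 29951/12 ≈ 2495.917.
Standard quotas: Violet 1.0076, Teal 5.9405, Silver 0.9896, Gold 4.0622.
Lower quotas: Violet 1, Teal 5, Silver 0, Gold 4 (sum 10, leaving 2 seats).
Remainders in descending order: Silver 0.9896, Teal 0.9405, Gold 0.0622, Violet 0.0076.
Largest remainders: Silver, Teal receive the extra seats.
Gold receives 4.

4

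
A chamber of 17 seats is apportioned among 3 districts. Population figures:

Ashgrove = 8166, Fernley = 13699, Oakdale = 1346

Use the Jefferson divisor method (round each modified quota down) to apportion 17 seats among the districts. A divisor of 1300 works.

With modified divisor 1300: modified quotas Ashgrove 6.282, Fernley 10.538, Oakdale 1.035.
Rounding down: Ashgrove 6, Fernley 10, Oakdale 1 (total 17).

Ashgrove 6, Fernley 10, Oakdale 1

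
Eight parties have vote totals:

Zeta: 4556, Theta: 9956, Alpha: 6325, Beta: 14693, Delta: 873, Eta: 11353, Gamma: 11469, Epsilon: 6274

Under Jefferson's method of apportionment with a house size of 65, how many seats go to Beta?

Standard divisor 65499/65 ≈ 1007.677; standard quotas: Zeta 4.521, Theta 9.880, Alpha 6.277, Beta 14.581, Delta 0.866, Eta 11.267, Gamma 11.382, Epsilon 6.226.
Rounding down gives 4, 9, 6, 14, 0, 11, 11, 6 = 61 seats, so the divisor must be adjusted.
With modified divisor 930: modified quotas Zeta 4.899, Theta 10.705, Alpha 6.801, Beta 15.799, Delta 0.939, Eta 12.208, Gamma 12.332, Epsilon 6.746.
Rounding down: Zeta 4, Theta 10, Alpha 6, Beta 15, Delta 0, Eta 12, Gamma 12, Epsilon 6 (total 65).
Beta receives 15.

15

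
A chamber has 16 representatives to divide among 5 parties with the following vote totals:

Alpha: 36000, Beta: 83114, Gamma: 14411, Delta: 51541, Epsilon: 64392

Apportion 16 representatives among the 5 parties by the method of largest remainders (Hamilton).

Alpha: 2, Beta: 6, Gamma: 1, Delta: 3, Epsilon: 4

Standard divisor: 249458 ÷ 16 ≈ 15591.125.
Standard quotas: Alpha 2.3090, Beta 5.3309, Gamma 0.9243, Delta 3.3058, Epsilon 4.1300.
Lower quotas: Alpha 2, Beta 5, Gamma 0, Delta 3, Epsilon 4 (sum 14, leaving 2 seats).
Remainders in descending order: Gamma 0.9243, Beta 0.3309, Alpha 0.3090, Delta 0.3058, Epsilon 0.1300.
The surplus seats go to Gamma, Beta.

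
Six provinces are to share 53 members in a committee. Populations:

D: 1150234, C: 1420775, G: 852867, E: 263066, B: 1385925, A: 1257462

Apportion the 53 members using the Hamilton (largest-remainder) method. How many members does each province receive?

The standard divisor is 6330329/53 ≈ 119440.17.
Standard quotas: D 9.6302, C 11.8953, G 7.1405, E 2.2025, B 11.6035, A 10.5280.
Lower quotas: D 9, C 11, G 7, E 2, B 11, A 10 (sum 50, leaving 3 seats).
Remainders in descending order: C 0.8953, D 0.6302, B 0.6035, A 0.5280, E 0.2025, G 0.1405.
Largest remainders: C, D, B receive the extra seats.

D=10; C=12; G=7; E=2; B=12; A=10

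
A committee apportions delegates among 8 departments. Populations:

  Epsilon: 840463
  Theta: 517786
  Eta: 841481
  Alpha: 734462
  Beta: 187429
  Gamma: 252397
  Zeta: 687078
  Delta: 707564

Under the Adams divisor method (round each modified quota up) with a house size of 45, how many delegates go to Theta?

5

Standard divisor 4768660/45 ≈ 105970.222; standard quotas: Epsilon 7.931, Theta 4.886, Eta 7.941, Alpha 6.931, Beta 1.769, Gamma 2.382, Zeta 6.484, Delta 6.677.
Rounding up gives 8, 5, 8, 7, 2, 3, 7, 7 = 47 seats, so the divisor must be adjusted.
With modified divisor 119000: modified quotas Epsilon 7.063, Theta 4.351, Eta 7.071, Alpha 6.172, Beta 1.575, Gamma 2.121, Zeta 5.774, Delta 5.946.
Rounding up: Epsilon 8, Theta 5, Eta 8, Alpha 7, Beta 2, Gamma 3, Zeta 6, Delta 6 (total 45).
Theta receives 5.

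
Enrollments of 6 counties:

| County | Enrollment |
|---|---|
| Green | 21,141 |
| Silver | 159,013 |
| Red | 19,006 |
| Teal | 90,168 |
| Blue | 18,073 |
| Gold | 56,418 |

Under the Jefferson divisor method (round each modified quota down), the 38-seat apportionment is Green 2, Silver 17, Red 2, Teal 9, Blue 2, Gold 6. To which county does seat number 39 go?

Priority for the next seat is population ÷ (current seats + 1).
Priorities: Green 7047.000, Silver 8834.056, Red 6335.333, Teal 9016.800, Blue 6024.333, Gold 8059.714.
Highest priority: Teal.

Teal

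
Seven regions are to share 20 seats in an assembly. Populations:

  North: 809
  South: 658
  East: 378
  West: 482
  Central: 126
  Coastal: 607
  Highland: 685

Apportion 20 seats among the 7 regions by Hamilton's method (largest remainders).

North 4, South 3, East 2, West 3, Central 1, Coastal 3, Highland 4

Total 3745; standard divisor 3745/20 ≈ 187.25.
Standard quotas: North 4.320, South 3.514, East 2.019, West 2.574, Central 0.673, Coastal 3.242, Highland 3.658.
Lower quotas: North 4, South 3, East 2, West 2, Central 0, Coastal 3, Highland 3 (sum 17, leaving 3 seats).
Remainders in descending order: Central 0.673, Highland 0.658, West 0.574, South 0.514, North 0.320, Coastal 0.242, East 0.019.
The surplus seats go to Central, Highland, West.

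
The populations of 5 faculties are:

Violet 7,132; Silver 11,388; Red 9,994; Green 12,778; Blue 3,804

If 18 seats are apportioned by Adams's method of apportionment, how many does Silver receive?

4

Standard divisor 45096/18 ≈ 2505.333; standard quotas: Violet 2.847, Silver 4.546, Red 3.989, Green 5.100, Blue 1.518.
Rounding up gives 3, 5, 4, 6, 2 = 20 seats, so the divisor must be adjusted.
With modified divisor 3000: modified quotas Violet 2.377, Silver 3.796, Red 3.331, Green 4.259, Blue 1.268.
Rounding up: Violet 3, Silver 4, Red 4, Green 5, Blue 2 (total 18).
Silver receives 4.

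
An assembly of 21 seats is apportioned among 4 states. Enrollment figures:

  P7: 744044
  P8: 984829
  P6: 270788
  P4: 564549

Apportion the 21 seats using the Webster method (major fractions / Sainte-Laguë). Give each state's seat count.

P7 6; P8 8; P6 2; P4 5

Standard divisor 2564210/21 ≈ 122105.238; standard quotas: P7 6.093, P8 8.065, P6 2.218, P4 4.623.
Rounding to the nearest integer gives P7 6, P8 8, P6 2, P4 5 — total 21, matching the house size, so no adjustment is needed.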